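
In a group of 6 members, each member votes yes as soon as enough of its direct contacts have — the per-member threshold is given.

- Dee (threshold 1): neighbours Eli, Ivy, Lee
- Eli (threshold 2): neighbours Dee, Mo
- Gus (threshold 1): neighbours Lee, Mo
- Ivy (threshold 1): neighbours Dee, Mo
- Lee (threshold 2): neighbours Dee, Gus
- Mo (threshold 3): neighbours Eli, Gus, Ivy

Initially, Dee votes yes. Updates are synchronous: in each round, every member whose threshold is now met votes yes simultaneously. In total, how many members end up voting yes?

Round 1 — Dee votes yes (initial).
Round 2 — checking thresholds:
  Eli: 1 of 2 neighbours < 2, not yet.
  Ivy: 1 of 2 neighbours ≥ 1, votes yes.
  Lee: 1 of 2 neighbours < 2, not yet.
Round 3 — no new yes votes; cascade stops.

2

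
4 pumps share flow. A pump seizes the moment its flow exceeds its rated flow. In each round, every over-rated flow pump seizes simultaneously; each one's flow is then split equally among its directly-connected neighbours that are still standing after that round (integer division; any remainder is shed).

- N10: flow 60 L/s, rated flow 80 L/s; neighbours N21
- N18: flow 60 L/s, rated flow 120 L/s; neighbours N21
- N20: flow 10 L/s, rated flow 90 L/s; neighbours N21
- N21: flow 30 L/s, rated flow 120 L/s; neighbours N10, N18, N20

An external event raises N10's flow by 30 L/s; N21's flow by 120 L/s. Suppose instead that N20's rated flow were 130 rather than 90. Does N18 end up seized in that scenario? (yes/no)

With N20's rated flow at 130:
Round 1 — N10 at 90 > 80; N21 at 150 > 120. N10, N21 seize.
  N10 sheds 90 L/s: no online neighbours, lost.
  N21 sheds 150 L/s to N18, N20: 75 each.
    N18: 60+75 = 135 > 120
    N20: 10+75 = 85 ≤ 130
Round 2 — N18 seizes.
  N18 sheds 135 L/s: no online neighbours, lost.
No further seizures.

yes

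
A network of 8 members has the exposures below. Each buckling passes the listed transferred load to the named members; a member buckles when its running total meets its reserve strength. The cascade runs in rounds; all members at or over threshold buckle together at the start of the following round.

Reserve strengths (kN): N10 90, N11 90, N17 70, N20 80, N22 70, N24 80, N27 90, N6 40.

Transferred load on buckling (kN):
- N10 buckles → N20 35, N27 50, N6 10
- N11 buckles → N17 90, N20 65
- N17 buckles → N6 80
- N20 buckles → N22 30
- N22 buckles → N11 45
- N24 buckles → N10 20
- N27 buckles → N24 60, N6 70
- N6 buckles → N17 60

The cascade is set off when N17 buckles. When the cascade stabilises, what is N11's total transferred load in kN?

Round 1 — N17 buckles (initial).
  N6: +80 → 80 ≥ 40
Round 2 — N6 buckles.
No further bucklings.

0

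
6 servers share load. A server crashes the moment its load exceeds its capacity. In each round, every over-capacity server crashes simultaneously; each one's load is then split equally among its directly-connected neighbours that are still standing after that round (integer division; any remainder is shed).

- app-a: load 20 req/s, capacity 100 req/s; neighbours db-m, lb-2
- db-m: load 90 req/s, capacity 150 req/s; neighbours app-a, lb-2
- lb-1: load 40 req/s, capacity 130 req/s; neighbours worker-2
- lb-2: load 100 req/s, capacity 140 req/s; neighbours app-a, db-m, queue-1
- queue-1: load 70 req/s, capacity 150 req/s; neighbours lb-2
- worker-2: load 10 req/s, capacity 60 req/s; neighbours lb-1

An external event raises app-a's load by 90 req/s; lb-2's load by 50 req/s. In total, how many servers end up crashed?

Round 1 — app-a at 110 > 100; lb-2 at 150 > 140. app-a, lb-2 crash.
  app-a sheds 110 req/s to db-m: 110 each.
    db-m: 90+110 = 200 > 150
  lb-2 sheds 150 req/s to db-m, queue-1: 75 each.
    db-m: 200+75 = 275 > 150
    queue-1: 70+75 = 145 ≤ 150
Round 2 — db-m crashes.
  db-m sheds 275 req/s: no online neighbours, lost.
No further crashes.

3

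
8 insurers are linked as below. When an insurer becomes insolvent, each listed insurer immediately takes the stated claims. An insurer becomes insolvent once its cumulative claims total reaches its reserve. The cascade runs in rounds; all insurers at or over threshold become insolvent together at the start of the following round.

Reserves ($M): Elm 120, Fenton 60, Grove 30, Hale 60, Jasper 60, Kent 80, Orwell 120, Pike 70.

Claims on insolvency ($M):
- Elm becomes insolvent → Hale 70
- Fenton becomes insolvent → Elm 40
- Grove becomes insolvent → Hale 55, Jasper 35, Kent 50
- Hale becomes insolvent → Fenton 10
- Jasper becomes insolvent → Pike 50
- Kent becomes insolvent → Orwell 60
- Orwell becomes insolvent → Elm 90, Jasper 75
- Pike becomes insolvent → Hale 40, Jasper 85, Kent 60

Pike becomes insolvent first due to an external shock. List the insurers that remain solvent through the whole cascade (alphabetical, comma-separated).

Elm, Fenton, Grove, Hale, Kent, Orwell

Round 1 — Pike becomes insolvent (initial).
  Hale: +40 → 40 < 60
  Jasper: +85 → 85 ≥ 60
  Kent: +60 → 60 < 80
Round 2 — Jasper becomes insolvent.
No further insolvencies.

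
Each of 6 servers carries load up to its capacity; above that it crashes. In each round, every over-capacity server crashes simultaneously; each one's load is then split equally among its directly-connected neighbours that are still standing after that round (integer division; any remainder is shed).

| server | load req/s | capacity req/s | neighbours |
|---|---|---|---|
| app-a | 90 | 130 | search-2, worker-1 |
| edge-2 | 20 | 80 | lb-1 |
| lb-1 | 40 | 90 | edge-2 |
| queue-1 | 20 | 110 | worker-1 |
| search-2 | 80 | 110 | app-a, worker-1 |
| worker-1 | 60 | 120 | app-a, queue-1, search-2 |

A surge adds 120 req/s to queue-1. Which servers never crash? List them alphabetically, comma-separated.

Round 1 — queue-1 at 140 > 110. queue-1 crashes.
  queue-1 sheds 140 req/s to worker-1: 140 each.
    worker-1: 60+140 = 200 > 120
Round 2 — worker-1 crashes.
  worker-1 sheds 200 req/s to app-a, search-2: 100 each.
    app-a: 90+100 = 190 > 130
    search-2: 80+100 = 180 > 110
Round 3 — app-a, search-2 crash.
  app-a sheds 190 req/s: no online neighbours, lost.
  search-2 sheds 180 req/s: no online neighbours, lost.
No further crashes.

edge-2, lb-1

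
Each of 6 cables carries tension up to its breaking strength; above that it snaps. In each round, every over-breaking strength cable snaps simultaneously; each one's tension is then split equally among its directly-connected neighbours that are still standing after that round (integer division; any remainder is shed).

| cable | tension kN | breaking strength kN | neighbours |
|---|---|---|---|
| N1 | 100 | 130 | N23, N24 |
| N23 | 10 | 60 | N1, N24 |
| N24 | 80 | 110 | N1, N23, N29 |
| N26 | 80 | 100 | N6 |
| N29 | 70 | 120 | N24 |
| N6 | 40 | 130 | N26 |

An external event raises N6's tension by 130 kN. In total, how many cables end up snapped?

Round 1 — N6 at 170 > 130. N6 snaps.
  N6 sheds 170 kN to N26: 170 each.
    N26: 80+170 = 250 > 100
Round 2 — N26 snaps.
  N26 sheds 250 kN: no online neighbours, lost.
No further breaks.

2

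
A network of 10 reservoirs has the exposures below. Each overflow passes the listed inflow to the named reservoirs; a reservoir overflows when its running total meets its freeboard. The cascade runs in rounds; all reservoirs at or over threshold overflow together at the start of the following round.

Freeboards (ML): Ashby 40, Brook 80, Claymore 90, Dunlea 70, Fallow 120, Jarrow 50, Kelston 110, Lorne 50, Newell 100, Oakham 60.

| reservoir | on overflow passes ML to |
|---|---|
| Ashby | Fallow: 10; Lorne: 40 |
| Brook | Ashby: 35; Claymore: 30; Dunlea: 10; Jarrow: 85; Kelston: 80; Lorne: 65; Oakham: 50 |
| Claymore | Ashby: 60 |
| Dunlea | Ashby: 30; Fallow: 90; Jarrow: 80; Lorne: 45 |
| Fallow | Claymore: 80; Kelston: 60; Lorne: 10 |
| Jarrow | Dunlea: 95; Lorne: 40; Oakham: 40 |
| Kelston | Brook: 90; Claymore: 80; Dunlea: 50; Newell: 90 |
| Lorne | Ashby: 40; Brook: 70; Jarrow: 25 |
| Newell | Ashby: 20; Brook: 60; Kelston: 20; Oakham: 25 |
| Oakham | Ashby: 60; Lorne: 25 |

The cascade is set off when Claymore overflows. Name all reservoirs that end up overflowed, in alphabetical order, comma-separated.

Ashby, Claymore

Round 1 — Claymore overflows (initial).
  Ashby: +60 → 60 ≥ 40
Round 2 — Ashby overflows.
  Fallow: +10 → 10 < 120
  Lorne: +40 → 40 < 50
No further overflows.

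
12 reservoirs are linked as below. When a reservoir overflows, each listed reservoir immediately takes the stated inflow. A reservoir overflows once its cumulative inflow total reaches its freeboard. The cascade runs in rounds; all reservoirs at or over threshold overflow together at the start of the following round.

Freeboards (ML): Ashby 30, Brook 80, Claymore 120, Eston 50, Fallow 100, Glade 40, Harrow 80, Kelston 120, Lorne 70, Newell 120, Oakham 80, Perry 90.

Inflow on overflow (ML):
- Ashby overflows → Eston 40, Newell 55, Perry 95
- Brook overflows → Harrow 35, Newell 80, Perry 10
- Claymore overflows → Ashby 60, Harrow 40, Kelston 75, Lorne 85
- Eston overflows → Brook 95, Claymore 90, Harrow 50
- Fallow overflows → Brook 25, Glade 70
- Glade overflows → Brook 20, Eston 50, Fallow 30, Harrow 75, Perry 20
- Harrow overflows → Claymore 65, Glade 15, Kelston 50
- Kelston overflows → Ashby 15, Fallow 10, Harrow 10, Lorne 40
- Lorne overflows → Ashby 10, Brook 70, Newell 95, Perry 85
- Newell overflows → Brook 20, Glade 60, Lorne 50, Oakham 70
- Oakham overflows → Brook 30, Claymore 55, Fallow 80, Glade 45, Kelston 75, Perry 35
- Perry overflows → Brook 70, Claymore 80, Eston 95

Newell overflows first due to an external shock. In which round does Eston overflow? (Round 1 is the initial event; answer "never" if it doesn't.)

3

Round 1 — Newell overflows (initial).
  Brook: +20 → 20 < 80
  Glade: +60 → 60 ≥ 40
  Lorne: +50 → 50 < 70
  Oakham: +70 → 70 < 80
Round 2 — Glade overflows.
  Brook: +20 → 40 < 80
  Eston: +50 → 50 ≥ 50
  Fallow: +30 → 30 < 100
  Harrow: +75 → 75 < 80
  Perry: +20 → 20 < 90
Round 3 — Eston overflows.
  Brook: +95 → 135 ≥ 80
  Claymore: +90 → 90 < 120
  Harrow: +50 → 125 ≥ 80
Round 4 — Brook, Harrow overflow.
  Claymore: +65 → 155 ≥ 120
  Kelston: +50 → 50 < 120
  Perry: +10 → 30 < 90
Round 5 — Claymore overflows.
  Ashby: +60 → 60 ≥ 30
  Kelston: +75 → 125 ≥ 120
  Lorne: +85 → 135 ≥ 70
Round 6 — Ashby, Kelston, Lorne overflow.
  Fallow: +10 → 40 < 100
  Perry: +95+85 → 210 ≥ 90
Round 7 — Perry overflows.
No further overflows.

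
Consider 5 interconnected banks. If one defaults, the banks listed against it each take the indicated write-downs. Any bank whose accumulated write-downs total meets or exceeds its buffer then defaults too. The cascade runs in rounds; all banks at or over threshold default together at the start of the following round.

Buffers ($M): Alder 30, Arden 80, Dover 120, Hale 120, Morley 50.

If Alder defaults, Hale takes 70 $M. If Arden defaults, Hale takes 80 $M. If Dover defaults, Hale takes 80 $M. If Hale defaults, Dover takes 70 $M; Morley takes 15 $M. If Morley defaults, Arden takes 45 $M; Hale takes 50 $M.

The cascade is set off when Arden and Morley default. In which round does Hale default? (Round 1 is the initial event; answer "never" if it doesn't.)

2

Round 1 — Arden, Morley default (initial).
  Hale: +80+50 → 130 ≥ 120
Round 2 — Hale defaults.
  Dover: +70 → 70 < 120
No further defaults.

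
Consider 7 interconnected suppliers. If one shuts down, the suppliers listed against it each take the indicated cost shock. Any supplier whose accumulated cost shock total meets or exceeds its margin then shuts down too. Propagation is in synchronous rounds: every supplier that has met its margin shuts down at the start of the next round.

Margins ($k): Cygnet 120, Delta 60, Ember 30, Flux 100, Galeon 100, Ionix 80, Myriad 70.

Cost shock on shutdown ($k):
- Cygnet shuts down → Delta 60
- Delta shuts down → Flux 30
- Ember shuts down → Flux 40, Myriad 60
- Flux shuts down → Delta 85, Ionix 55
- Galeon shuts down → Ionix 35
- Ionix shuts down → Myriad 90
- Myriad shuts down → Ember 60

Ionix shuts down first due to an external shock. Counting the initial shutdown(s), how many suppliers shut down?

3

Round 1 — Ionix shuts down (initial).
  Myriad: +90 → 90 ≥ 70
Round 2 — Myriad shuts down.
  Ember: +60 → 60 ≥ 30
Round 3 — Ember shuts down.
  Flux: +40 → 40 < 100
No further shutdowns.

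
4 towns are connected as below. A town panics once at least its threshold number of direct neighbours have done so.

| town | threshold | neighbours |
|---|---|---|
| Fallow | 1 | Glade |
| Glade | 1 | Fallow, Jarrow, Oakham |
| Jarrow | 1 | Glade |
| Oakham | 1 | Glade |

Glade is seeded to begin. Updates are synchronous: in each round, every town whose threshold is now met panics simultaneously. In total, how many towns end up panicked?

4

Round 1 — Glade panics (initial).
Round 2 — checking thresholds:
  Fallow: 1 of 1 neighbours ≥ 1, panics.
  Jarrow: 1 of 1 neighbours ≥ 1, panics.
  Oakham: 1 of 1 neighbours ≥ 1, panics.
Round 3 — no new panics; cascade stops.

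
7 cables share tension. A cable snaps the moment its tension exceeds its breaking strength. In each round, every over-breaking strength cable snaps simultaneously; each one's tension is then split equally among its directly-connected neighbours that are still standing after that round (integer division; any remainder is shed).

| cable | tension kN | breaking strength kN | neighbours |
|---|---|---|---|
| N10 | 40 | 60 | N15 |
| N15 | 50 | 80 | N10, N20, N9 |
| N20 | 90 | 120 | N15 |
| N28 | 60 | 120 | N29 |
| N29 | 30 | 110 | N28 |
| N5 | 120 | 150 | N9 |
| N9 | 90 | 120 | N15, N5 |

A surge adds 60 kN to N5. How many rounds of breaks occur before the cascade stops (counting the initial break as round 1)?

4

Round 1 — N5 at 180 > 150. N5 snaps.
  N5 sheds 180 kN to N9: 180 each.
    N9: 90+180 = 270 > 120
Round 2 — N9 snaps.
  N9 sheds 270 kN to N15: 270 each.
    N15: 50+270 = 320 > 80
Round 3 — N15 snaps.
  N15 sheds 320 kN to N10, N20: 160 each.
    N10: 40+160 = 200 > 60
    N20: 90+160 = 250 > 120
Round 4 — N10, N20 snap.
  N10 sheds 200 kN: no online neighbours, lost.
  N20 sheds 250 kN: no online neighbours, lost.
No further breaks.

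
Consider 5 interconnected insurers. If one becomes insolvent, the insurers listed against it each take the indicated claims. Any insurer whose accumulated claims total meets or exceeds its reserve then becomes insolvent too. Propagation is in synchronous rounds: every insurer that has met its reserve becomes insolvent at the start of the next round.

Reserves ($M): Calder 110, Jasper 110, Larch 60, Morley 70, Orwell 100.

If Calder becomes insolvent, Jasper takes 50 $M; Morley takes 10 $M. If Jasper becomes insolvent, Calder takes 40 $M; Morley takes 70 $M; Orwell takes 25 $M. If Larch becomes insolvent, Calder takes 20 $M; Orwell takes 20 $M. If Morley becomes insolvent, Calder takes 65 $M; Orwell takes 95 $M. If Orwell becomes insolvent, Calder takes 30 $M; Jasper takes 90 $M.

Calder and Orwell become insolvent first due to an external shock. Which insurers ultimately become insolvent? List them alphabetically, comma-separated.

Round 1 — Calder, Orwell become insolvent (initial).
  Jasper: +50+90 → 140 ≥ 110
  Morley: +10 → 10 < 70
Round 2 — Jasper becomes insolvent.
  Morley: +70 → 80 ≥ 70
Round 3 — Morley becomes insolvent.
No further insolvencies.

Calder, Jasper, Morley, Orwell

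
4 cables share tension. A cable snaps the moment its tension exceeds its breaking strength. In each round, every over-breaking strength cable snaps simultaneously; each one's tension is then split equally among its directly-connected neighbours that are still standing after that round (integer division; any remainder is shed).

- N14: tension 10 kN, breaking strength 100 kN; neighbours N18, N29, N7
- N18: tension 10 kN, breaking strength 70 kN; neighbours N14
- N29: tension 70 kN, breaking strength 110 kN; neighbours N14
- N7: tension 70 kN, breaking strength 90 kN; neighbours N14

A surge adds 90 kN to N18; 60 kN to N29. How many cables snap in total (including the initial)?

Round 1 — N18 at 100 > 70; N29 at 130 > 110. N18, N29 snap.
  N18 sheds 100 kN to N14: 100 each.
    N14: 10+100 = 110 > 100
  N29 sheds 130 kN to N14: 130 each.
    N14: 110+130 = 240 > 100
Round 2 — N14 snaps.
  N14 sheds 240 kN to N7: 240 each.
    N7: 70+240 = 310 > 90
Round 3 — N7 snaps.
  N7 sheds 310 kN: no online neighbours, lost.
No further breaks.

4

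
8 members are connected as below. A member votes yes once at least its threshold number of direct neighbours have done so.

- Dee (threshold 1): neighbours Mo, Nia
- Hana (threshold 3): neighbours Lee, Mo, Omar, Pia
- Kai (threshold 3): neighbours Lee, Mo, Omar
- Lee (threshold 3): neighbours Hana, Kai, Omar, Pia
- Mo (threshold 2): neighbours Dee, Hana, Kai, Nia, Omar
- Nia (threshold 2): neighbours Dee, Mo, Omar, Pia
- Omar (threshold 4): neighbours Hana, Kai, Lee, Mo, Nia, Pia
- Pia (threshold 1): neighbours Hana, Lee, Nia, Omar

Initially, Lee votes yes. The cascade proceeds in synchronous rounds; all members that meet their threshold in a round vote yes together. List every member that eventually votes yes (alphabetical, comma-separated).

Round 1 — Lee votes yes (initial).
Round 2 — checking thresholds:
  Hana: 1 of 4 neighbours < 3, not yet.
  Kai: 1 of 3 neighbours < 3, not yet.
  Omar: 1 of 6 neighbours < 4, not yet.
  Pia: 1 of 4 neighbours ≥ 1, votes yes.
Round 3 — no new yes votes; cascade stops.

Lee, Pia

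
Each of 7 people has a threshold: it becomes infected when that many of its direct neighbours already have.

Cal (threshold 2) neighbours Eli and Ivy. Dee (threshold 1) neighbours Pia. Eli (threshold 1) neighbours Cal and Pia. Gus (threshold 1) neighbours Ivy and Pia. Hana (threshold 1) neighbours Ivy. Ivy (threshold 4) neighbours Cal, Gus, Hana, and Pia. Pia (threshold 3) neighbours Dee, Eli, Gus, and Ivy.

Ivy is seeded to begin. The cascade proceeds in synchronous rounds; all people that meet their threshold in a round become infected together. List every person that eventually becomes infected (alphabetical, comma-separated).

Gus, Hana, Ivy

Round 1 — Ivy becomes infected (initial).
Round 2 — checking thresholds:
  Cal: 1 of 2 neighbours < 2, not yet.
  Gus: 1 of 2 neighbours ≥ 1, becomes infected.
  Hana: 1 of 1 neighbours ≥ 1, becomes infected.
  Pia: 1 of 4 neighbours < 3, not yet.
Round 3 — no new infections; cascade stops.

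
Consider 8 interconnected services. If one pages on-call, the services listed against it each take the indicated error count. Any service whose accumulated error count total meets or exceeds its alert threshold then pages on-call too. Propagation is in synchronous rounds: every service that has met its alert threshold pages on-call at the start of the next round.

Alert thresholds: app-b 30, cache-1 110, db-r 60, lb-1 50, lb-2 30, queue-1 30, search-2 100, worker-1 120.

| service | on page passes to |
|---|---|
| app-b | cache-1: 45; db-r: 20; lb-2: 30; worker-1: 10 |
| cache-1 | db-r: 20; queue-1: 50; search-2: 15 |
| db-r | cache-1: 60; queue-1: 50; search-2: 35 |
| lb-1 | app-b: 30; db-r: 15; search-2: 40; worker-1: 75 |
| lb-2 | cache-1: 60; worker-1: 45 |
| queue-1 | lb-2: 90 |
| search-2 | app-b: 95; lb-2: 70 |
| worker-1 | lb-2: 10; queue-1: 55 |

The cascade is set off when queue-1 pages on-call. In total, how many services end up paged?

Round 1 — queue-1 pages on-call (initial).
  lb-2: +90 → 90 ≥ 30
Round 2 — lb-2 pages on-call.
  cache-1: +60 → 60 < 110
  worker-1: +45 → 45 < 120
No further pages.

2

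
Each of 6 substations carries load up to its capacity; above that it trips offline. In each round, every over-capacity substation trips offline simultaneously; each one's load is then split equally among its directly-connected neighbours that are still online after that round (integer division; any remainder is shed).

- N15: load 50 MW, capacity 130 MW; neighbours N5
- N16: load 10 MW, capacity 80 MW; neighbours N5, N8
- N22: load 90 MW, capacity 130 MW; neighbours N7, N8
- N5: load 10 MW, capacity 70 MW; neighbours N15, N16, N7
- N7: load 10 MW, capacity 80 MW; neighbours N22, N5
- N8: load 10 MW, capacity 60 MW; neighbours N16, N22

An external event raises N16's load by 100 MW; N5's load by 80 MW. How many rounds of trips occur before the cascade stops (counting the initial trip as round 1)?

4

Round 1 — N16 at 110 > 80; N5 at 90 > 70. N16, N5 trip offline.
  N16 sheds 110 MW to N8: 110 each.
    N8: 10+110 = 120 > 60
  N5 sheds 90 MW to N15, N7: 45 each.
    N15: 50+45 = 95 ≤ 130
    N7: 10+45 = 55 ≤ 80
Round 2 — N8 trips offline.
  N8 sheds 120 MW to N22: 120 each.
    N22: 90+120 = 210 > 130
Round 3 — N22 trips offline.
  N22 sheds 210 MW to N7: 210 each.
    N7: 55+210 = 265 > 80
Round 4 — N7 trips offline.
  N7 sheds 265 MW: no online neighbours, lost.
No further trips.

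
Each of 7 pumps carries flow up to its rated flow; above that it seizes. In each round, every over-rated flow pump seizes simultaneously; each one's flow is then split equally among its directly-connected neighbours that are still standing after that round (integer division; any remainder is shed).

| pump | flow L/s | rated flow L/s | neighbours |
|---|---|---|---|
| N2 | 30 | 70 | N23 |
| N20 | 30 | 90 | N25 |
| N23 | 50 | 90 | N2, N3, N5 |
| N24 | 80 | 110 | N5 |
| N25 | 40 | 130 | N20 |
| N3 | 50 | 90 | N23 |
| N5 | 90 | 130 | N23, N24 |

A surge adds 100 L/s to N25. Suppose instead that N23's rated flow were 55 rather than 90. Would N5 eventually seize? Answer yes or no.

no

With N23's rated flow at 55:
Round 1 — N25 at 140 > 130. N25 seizes.
  N25 sheds 140 L/s to N20: 140 each.
    N20: 30+140 = 170 > 90
Round 2 — N20 seizes.
  N20 sheds 170 L/s: no online neighbours, lost.
No further seizures.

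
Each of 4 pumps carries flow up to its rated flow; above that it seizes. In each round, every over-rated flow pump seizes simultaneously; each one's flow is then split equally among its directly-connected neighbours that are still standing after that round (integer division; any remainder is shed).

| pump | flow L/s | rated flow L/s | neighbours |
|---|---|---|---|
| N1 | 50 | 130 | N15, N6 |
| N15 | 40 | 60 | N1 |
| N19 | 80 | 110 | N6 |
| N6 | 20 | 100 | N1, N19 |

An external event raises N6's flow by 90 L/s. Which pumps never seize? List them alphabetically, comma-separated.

Round 1 — N6 at 110 > 100. N6 seizes.
  N6 sheds 110 L/s to N1, N19: 55 each.
    N1: 50+55 = 105 ≤ 130
    N19: 80+55 = 135 > 110
Round 2 — N19 seizes.
  N19 sheds 135 L/s: no online neighbours, lost.
No further seizures.

N1, N15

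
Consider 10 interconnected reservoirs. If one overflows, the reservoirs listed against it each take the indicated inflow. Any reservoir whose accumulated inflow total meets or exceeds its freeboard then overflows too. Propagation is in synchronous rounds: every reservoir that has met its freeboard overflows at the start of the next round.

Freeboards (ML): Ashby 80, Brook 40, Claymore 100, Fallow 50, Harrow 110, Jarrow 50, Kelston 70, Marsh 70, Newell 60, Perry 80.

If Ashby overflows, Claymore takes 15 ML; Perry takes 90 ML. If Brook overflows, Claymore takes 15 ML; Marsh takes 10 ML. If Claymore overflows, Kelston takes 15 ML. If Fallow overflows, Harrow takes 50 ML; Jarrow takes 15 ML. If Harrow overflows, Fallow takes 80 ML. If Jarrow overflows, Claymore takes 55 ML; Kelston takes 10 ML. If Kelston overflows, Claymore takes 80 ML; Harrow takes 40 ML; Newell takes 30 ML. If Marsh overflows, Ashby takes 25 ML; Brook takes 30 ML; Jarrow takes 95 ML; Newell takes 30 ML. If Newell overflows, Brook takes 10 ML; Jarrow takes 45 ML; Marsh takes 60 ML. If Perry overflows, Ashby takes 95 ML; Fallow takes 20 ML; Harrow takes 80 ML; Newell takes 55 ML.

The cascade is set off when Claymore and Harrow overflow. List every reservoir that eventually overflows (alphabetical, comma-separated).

Round 1 — Claymore, Harrow overflow (initial).
  Fallow: +80 → 80 ≥ 50
  Kelston: +15 → 15 < 70
Round 2 — Fallow overflows.
  Jarrow: +15 → 15 < 50
No further overflows.

Claymore, Fallow, Harrow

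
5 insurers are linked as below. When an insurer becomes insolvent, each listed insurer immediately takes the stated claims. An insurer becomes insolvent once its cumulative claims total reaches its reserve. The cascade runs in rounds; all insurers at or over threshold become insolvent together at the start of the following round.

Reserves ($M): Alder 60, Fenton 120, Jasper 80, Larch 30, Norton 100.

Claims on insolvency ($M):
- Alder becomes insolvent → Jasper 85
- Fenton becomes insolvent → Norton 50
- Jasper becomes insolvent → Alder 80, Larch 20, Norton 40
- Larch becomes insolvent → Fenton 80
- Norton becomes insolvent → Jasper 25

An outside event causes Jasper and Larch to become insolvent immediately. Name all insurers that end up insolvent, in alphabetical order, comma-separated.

Alder, Jasper, Larch

Round 1 — Jasper, Larch become insolvent (initial).
  Alder: +80 → 80 ≥ 60
  Fenton: +80 → 80 < 120
  Norton: +40 → 40 < 100
Round 2 — Alder becomes insolvent.
No further insolvencies.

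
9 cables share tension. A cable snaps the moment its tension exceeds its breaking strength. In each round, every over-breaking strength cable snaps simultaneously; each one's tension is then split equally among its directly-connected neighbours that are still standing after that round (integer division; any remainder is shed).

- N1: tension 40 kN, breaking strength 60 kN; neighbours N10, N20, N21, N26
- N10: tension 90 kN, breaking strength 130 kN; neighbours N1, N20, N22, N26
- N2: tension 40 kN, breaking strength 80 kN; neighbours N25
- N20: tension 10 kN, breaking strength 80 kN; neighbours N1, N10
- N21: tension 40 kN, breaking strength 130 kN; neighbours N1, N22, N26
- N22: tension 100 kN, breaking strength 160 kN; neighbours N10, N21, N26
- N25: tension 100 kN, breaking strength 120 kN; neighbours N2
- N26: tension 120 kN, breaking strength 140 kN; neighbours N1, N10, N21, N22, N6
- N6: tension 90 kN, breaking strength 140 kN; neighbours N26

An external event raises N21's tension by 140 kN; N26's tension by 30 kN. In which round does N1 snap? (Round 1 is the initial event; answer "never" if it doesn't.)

Round 1 — N21 at 180 > 130; N26 at 150 > 140. N21, N26 snap.
  N21 sheds 180 kN to N1, N22: 90 each.
    N1: 40+90 = 130 > 60
    N22: 100+90 = 190 > 160
  N26 sheds 150 kN to N1, N10, N22, N6: 37 each (2 lost).
    N1: 130+37 = 167 > 60
    N10: 90+37 = 127 ≤ 130
    N22: 190+37 = 227 > 160
    N6: 90+37 = 127 ≤ 140
Round 2 — N1, N22 snap.
  N1 sheds 167 kN to N10, N20: 83 each (1 lost).
    N10: 127+83 = 210 > 130
    N20: 10+83 = 93 > 80
  N22 sheds 227 kN to N10: 227 each.
    N10: 210+227 = 437 > 130
Round 3 — N10, N20 snap.
  N10 sheds 437 kN: no online neighbours, lost.
  N20 sheds 93 kN: no online neighbours, lost.
No further breaks.

2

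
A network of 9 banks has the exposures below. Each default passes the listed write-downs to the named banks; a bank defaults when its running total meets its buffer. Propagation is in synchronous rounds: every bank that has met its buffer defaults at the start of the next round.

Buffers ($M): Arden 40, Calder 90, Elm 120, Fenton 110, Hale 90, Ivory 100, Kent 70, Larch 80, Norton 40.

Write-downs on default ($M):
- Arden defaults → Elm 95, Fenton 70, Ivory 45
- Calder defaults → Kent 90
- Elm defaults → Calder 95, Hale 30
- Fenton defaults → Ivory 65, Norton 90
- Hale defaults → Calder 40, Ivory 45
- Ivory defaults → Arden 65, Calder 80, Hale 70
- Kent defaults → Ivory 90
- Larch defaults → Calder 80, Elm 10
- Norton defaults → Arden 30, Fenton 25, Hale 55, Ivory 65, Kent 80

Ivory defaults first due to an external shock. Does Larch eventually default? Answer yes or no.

no

Round 1 — Ivory defaults (initial).
  Arden: +65 → 65 ≥ 40
  Calder: +80 → 80 < 90
  Hale: +70 → 70 < 90
Round 2 — Arden defaults.
  Elm: +95 → 95 < 120
  Fenton: +70 → 70 < 110
No further defaults.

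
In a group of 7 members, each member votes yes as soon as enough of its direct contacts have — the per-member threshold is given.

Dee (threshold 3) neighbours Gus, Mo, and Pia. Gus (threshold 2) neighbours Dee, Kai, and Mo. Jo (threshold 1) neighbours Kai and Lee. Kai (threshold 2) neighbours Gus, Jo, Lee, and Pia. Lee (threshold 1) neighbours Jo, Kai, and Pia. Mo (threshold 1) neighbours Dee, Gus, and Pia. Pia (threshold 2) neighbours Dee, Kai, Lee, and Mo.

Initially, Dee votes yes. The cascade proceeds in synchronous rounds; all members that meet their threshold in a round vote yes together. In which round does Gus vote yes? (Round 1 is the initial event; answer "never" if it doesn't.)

Round 1 — Dee votes yes (initial).
Round 2 — checking thresholds:
  Gus: 1 of 3 neighbours < 2, below threshold.
  Mo: 1 of 3 neighbours ≥ 1, votes yes.
  Pia: 1 of 4 neighbours < 2, below threshold.
Round 3 — checking thresholds:
  Gus: 2 of 3 neighbours ≥ 2, votes yes.
  Pia: 2 of 4 neighbours ≥ 2, votes yes.
Round 4 — checking thresholds:
  Kai: 2 of 4 neighbours ≥ 2, votes yes.
  Lee: 1 of 3 neighbours ≥ 1, votes yes.
Round 5 — checking thresholds:
  Jo: 2 of 2 neighbours ≥ 1, votes yes.
Round 6 — no new yes votes; cascade stops.

3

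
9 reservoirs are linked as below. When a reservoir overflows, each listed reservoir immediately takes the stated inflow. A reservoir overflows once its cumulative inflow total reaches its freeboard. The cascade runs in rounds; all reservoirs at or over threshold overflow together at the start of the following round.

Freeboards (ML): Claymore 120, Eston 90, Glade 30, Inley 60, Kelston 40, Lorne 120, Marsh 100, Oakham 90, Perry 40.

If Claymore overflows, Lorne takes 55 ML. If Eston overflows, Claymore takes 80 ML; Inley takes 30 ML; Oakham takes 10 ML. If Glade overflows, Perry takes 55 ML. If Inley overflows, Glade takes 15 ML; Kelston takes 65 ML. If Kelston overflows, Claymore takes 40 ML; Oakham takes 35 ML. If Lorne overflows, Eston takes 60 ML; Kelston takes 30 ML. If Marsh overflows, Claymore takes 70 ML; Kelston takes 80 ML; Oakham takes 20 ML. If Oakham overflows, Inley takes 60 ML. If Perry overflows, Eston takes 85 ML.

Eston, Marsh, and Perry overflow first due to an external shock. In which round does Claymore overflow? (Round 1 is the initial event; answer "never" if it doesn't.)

Round 1 — Eston, Marsh, Perry overflow (initial).
  Claymore: +80+70 → 150 ≥ 120
  Inley: +30 → 30 < 60
  Kelston: +80 → 80 ≥ 40
  Oakham: +10+20 → 30 < 90
Round 2 — Claymore, Kelston overflow.
  Lorne: +55 → 55 < 120
  Oakham: +35 → 65 < 90
No further overflows.

2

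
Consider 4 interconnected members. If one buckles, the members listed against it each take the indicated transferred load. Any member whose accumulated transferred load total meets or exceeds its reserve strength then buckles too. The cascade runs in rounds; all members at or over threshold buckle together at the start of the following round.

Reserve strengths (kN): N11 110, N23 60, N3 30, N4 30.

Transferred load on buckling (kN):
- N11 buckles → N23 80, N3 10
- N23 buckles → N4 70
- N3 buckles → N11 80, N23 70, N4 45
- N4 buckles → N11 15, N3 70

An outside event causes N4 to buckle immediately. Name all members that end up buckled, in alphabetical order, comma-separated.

Round 1 — N4 buckles (initial).
  N11: +15 → 15 < 110
  N3: +70 → 70 ≥ 30
Round 2 — N3 buckles.
  N11: +80 → 95 < 110
  N23: +70 → 70 ≥ 60
Round 3 — N23 buckles.
No further bucklings.

N23, N3, N4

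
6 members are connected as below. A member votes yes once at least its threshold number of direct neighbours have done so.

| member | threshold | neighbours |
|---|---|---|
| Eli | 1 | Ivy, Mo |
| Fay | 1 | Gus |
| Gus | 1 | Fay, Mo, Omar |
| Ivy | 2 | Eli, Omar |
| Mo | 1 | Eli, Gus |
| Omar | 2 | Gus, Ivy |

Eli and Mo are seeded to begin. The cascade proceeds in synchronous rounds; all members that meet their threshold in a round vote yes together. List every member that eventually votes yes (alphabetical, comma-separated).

Round 1 — Eli, Mo vote yes (initial).
Round 2 — checking thresholds:
  Gus: 1 of 3 neighbours ≥ 1, votes yes.
  Ivy: 1 of 2 neighbours < 2, holds.
Round 3 — checking thresholds:
  Fay: 1 of 1 neighbours ≥ 1, votes yes.
  Ivy: 1 of 2 neighbours < 2, holds.
  Omar: 1 of 2 neighbours < 2, holds.
Round 4 — no new yes votes; cascade stops.

Eli, Fay, Gus, Mo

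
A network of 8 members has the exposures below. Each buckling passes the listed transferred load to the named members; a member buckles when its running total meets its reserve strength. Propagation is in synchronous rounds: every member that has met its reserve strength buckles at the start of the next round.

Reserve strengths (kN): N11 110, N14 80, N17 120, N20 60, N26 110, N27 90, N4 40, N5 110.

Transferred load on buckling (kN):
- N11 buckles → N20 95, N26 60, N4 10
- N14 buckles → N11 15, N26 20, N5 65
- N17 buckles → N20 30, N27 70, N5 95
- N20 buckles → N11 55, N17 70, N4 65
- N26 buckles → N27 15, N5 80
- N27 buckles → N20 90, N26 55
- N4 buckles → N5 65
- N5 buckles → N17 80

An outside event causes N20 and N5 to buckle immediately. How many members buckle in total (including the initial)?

4

Round 1 — N20, N5 buckle (initial).
  N11: +55 → 55 < 110
  N17: +70+80 → 150 ≥ 120
  N4: +65 → 65 ≥ 40
Round 2 — N17, N4 buckle.
  N27: +70 → 70 < 90
No further bucklings.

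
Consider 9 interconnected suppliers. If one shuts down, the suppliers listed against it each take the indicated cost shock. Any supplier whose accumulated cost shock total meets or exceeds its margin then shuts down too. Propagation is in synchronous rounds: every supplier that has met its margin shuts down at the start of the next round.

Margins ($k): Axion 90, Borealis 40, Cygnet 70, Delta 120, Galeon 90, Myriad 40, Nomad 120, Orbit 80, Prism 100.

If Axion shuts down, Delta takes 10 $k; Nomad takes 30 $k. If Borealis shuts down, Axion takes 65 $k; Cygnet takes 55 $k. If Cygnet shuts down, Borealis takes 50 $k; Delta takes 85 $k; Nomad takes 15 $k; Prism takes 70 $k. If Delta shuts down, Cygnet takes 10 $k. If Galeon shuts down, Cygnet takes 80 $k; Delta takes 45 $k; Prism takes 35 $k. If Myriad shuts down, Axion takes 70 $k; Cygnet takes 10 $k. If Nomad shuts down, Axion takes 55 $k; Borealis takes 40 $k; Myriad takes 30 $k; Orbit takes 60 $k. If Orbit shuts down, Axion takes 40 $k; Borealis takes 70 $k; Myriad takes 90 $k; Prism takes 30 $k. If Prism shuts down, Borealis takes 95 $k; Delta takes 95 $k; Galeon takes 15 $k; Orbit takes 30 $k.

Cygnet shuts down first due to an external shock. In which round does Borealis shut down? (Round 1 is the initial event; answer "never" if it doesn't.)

Round 1 — Cygnet shuts down (initial).
  Borealis: +50 → 50 ≥ 40
  Delta: +85 → 85 < 120
  Nomad: +15 → 15 < 120
  Prism: +70 → 70 < 100
Round 2 — Borealis shuts down.
  Axion: +65 → 65 < 90
No further shutdowns.

2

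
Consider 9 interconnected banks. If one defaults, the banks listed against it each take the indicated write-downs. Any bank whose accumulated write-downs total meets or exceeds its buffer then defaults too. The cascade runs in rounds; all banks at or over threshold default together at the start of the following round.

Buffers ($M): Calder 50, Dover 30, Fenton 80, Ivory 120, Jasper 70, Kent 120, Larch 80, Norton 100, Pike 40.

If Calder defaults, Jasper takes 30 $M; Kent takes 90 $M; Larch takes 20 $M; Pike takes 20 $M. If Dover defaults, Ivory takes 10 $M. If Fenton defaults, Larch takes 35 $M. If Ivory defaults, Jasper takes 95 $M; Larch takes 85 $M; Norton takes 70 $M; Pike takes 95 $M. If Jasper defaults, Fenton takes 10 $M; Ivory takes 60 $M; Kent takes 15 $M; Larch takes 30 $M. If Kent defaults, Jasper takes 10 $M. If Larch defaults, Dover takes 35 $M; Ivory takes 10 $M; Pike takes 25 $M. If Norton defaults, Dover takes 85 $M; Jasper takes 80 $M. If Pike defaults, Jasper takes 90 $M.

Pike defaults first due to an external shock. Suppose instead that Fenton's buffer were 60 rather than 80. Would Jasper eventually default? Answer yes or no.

With Fenton's buffer at 60:
Round 1 — Pike defaults (initial).
  Jasper: +90 → 90 ≥ 70
Round 2 — Jasper defaults.
  Fenton: +10 → 10 < 60
  Ivory: +60 → 60 < 120
  Kent: +15 → 15 < 120
  Larch: +30 → 30 < 80
No further defaults.

yes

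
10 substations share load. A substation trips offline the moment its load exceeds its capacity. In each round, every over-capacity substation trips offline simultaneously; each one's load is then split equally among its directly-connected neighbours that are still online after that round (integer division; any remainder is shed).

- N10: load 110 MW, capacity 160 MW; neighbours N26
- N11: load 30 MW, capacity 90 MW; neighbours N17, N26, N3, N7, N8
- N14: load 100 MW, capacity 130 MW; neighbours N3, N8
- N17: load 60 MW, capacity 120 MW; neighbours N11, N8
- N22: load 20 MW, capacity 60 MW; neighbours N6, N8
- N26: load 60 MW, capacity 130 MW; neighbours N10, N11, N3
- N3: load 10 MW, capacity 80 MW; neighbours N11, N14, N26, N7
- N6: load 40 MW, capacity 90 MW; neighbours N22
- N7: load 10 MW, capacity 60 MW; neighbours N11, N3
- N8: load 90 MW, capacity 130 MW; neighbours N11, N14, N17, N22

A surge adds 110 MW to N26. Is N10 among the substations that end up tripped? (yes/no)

yes

Round 1 — N26 at 170 > 130. N26 trips offline.
  N26 sheds 170 MW to N10, N11, N3: 56 each (2 lost).
    N10: 110+56 = 166 > 160
    N11: 30+56 = 86 ≤ 90
    N3: 10+56 = 66 ≤ 80
Round 2 — N10 trips offline.
  N10 sheds 166 MW: no online neighbours, lost.
No further trips.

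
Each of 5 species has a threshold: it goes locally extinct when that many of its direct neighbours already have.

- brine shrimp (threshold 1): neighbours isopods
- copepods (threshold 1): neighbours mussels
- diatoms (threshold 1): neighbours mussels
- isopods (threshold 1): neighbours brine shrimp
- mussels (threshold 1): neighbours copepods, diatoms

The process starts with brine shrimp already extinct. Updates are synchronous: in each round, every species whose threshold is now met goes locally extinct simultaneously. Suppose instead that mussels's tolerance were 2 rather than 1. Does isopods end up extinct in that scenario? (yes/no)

yes

With mussels's tolerance at 2:
Round 1 — brine shrimp goes locally extinct (initial).
Round 2 — checking thresholds:
  isopods: 1 of 1 neighbours ≥ 1, goes locally extinct.
Round 3 — no new extinctions; cascade stops.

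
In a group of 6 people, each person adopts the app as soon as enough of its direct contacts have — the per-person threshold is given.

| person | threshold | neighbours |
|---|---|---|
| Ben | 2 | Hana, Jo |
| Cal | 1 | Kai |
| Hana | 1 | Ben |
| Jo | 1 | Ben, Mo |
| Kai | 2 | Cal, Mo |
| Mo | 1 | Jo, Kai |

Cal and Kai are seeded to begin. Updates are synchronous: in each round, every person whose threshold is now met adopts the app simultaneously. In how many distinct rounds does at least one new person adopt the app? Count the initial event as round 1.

Round 1 — Cal, Kai adopt the app (initial).
Round 2 — checking thresholds:
  Mo: 1 of 2 neighbours ≥ 1, adopts the app.
Round 3 — checking thresholds:
  Jo: 1 of 2 neighbours ≥ 1, adopts the app.
Round 4 — no new adoptions; cascade stops.

3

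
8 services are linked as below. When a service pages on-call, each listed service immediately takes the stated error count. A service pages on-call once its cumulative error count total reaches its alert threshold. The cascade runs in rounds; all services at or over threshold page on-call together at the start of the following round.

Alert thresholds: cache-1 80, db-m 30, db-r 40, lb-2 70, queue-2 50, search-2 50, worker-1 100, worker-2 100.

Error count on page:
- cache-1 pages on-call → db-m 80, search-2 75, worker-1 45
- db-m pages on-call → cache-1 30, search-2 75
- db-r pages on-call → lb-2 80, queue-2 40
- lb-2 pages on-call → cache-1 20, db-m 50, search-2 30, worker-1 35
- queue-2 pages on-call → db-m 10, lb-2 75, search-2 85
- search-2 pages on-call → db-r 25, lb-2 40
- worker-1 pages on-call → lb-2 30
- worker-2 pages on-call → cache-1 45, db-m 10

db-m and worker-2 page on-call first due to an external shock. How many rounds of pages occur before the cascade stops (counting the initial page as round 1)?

Round 1 — db-m, worker-2 page on-call (initial).
  cache-1: +30+45 → 75 < 80
  search-2: +75 → 75 ≥ 50
Round 2 — search-2 pages on-call.
  db-r: +25 → 25 < 40
  lb-2: +40 → 40 < 70
No further pages.

2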